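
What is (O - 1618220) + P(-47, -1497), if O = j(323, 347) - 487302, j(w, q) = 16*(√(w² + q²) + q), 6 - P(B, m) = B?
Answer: -2099917 + 16*√224738 ≈ -2.0923e+6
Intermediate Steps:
P(B, m) = 6 - B
j(w, q) = 16*q + 16*√(q² + w²) (j(w, q) = 16*(√(q² + w²) + q) = 16*(q + √(q² + w²)) = 16*q + 16*√(q² + w²))
O = -481750 + 16*√224738 (O = (16*347 + 16*√(347² + 323²)) - 487302 = (5552 + 16*√(120409 + 104329)) - 487302 = (5552 + 16*√224738) - 487302 = -481750 + 16*√224738 ≈ -4.7417e+5)
(O - 1618220) + P(-47, -1497) = ((-481750 + 16*√224738) - 1618220) + (6 - 1*(-47)) = (-2099970 + 16*√224738) + (6 + 47) = (-2099970 + 16*√224738) + 53 = -2099917 + 16*√224738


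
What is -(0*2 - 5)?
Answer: 5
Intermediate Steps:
-(0*2 - 5) = -(0 - 5) = -1*(-5) = 5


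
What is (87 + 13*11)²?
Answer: 52900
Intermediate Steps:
(87 + 13*11)² = (87 + 143)² = 230² = 52900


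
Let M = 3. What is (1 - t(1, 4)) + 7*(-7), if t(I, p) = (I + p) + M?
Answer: -56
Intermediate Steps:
t(I, p) = 3 + I + p (t(I, p) = (I + p) + 3 = 3 + I + p)
(1 - t(1, 4)) + 7*(-7) = (1 - (3 + 1 + 4)) + 7*(-7) = (1 - 1*8) - 49 = (1 - 8) - 49 = -7 - 49 = -56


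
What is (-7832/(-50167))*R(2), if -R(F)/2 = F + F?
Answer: -62656/50167 ≈ -1.2489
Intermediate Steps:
R(F) = -4*F (R(F) = -2*(F + F) = -4*F)
(-7832/(-50167))*R(2) = (-7832/(-50167))*(-4*2) = -7832*(-1/50167)*(-8) = (7832/50167)*(-8) = -62656/50167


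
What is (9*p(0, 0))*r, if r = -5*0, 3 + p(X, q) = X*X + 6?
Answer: 0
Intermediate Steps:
p(X, q) = 3 + X² (p(X, q) = -3 + (X*X + 6) = -3 + (X² + 6) = -3 + (6 + X²) = 3 + X²)
r = 0
(9*p(0, 0))*r = (9*(3 + 0²))*0 = (9*(3 + 0))*0 = (9*3)*0 = 27*0 = 0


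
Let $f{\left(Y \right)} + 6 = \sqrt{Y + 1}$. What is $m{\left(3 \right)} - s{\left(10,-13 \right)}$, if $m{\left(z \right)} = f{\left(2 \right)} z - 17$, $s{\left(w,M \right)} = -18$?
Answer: $-17 + 3 \sqrt{3} \approx -11.804$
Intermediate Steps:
$f{\left(Y \right)} = -6 + \sqrt{1 + Y}$ ($f{\left(Y \right)} = -6 + \sqrt{Y + 1} = -6 + \sqrt{1 + Y}$)
$m{\left(z \right)} = -17 + z \left(-6 + \sqrt{3}\right)$ ($m{\left(z \right)} = \left(-6 + \sqrt{1 + 2}\right) z - 17 = \left(-6 + \sqrt{3}\right) z - 17 = z \left(-6 + \sqrt{3}\right) - 17 = -17 + z \left(-6 + \sqrt{3}\right)$)
$m{\left(3 \right)} - s{\left(10,-13 \right)} = \left(-17 - 3 \left(6 - \sqrt{3}\right)\right) - -18 = \left(-17 - \left(18 - 3 \sqrt{3}\right)\right) + 18 = \left(-35 + 3 \sqrt{3}\right) + 18 = -17 + 3 \sqrt{3}$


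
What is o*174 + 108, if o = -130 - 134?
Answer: -45828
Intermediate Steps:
o = -264
o*174 + 108 = -264*174 + 108 = -45936 + 108 = -45828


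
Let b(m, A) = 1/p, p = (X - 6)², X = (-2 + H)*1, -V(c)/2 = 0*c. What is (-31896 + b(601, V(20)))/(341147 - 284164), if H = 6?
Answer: -127583/227932 ≈ -0.55974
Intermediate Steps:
V(c) = 0 (V(c) = -0*c = -2*0 = 0)
X = 4 (X = (-2 + 6)*1 = 4*1 = 4)
p = 4 (p = (4 - 6)² = (-2)² = 4)
b(m, A) = ¼ (b(m, A) = 1/4 = ¼)
(-31896 + b(601, V(20)))/(341147 - 284164) = (-31896 + ¼)/(341147 - 284164) = -127583/4/56983 = -127583/4*1/56983 = -127583/227932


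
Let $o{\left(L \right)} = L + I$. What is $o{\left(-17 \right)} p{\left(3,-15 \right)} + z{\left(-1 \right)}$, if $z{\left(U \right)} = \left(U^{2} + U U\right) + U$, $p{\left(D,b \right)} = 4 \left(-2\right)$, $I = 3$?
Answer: $113$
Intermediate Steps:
$p{\left(D,b \right)} = -8$
$o{\left(L \right)} = 3 + L$ ($o{\left(L \right)} = L + 3 = 3 + L$)
$z{\left(U \right)} = U + 2 U^{2}$ ($z{\left(U \right)} = \left(U^{2} + U^{2}\right) + U = 2 U^{2} + U = U + 2 U^{2}$)
$o{\left(-17 \right)} p{\left(3,-15 \right)} + z{\left(-1 \right)} = \left(3 - 17\right) \left(-8\right) - \left(1 + 2 \left(-1\right)\right) = \left(-14\right) \left(-8\right) - \left(1 - 2\right) = 112 - -1 = 112 + 1 = 113$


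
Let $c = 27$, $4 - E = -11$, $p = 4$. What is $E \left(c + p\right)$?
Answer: $465$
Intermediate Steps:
$E = 15$ ($E = 4 - -11 = 4 + 11 = 15$)
$E \left(c + p\right) = 15 \left(27 + 4\right) = 15 \cdot 31 = 465$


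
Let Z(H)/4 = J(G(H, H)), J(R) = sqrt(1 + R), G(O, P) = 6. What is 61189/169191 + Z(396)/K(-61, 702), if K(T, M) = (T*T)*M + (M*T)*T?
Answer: 61189/169191 + sqrt(7)/1306071 ≈ 0.36166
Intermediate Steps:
K(T, M) = 2*M*T**2 (K(T, M) = T**2*M + M*T**2 = M*T**2 + M*T**2 = 2*M*T**2)
Z(H) = 4*sqrt(7) (Z(H) = 4*sqrt(1 + 6) = 4*sqrt(7))
61189/169191 + Z(396)/K(-61, 702) = 61189/169191 + (4*sqrt(7))/((2*702*(-61)**2)) = 61189*(1/169191) + (4*sqrt(7))/((2*702*3721)) = 61189/169191 + (4*sqrt(7))/5224284 = 61189/169191 + (4*sqrt(7))*(1/5224284) = 61189/169191 + sqrt(7)/1306071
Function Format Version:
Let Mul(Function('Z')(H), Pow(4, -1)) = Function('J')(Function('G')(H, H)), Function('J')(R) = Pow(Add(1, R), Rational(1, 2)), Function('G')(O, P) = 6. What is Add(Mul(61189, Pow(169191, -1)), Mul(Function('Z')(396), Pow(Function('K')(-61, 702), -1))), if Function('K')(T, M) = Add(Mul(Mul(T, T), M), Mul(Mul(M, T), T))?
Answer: Add(Rational(61189, 169191), Mul(Rational(1, 1306071), Pow(7, Rational(1, 2)))) ≈ 0.36166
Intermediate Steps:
Function('K')(T, M) = Mul(2, M, Pow(T, 2)) (Function('K')(T, M) = Add(Mul(Pow(T, 2), M), Mul(M, Pow(T, 2))) = Add(Mul(M, Pow(T, 2)), Mul(M, Pow(T, 2))) = Mul(2, M, Pow(T, 2)))
Function('Z')(H) = Mul(4, Pow(7, Rational(1, 2))) (Function('Z')(H) = Mul(4, Pow(Add(1, 6), Rational(1, 2))) = Mul(4, Pow(7, Rational(1, 2))))
Add(Mul(61189, Pow(169191, -1)), Mul(Function('Z')(396), Pow(Function('K')(-61, 702), -1))) = Add(Mul(61189, Pow(169191, -1)), Mul(Mul(4, Pow(7, Rational(1, 2))), Pow(Mul(2, 702, Pow(-61, 2)), -1))) = Add(Mul(61189, Rational(1, 169191)), Mul(Mul(4, Pow(7, Rational(1, 2))), Pow(Mul(2, 702, 3721), -1))) = Add(Rational(61189, 169191), Mul(Mul(4, Pow(7, Rational(1, 2))), Pow(5224284, -1))) = Add(Rational(61189, 169191), Mul(Mul(4, Pow(7, Rational(1, 2))), Rational(1, 5224284))) = Add(Rational(61189, 169191), Mul(Rational(1, 1306071), Pow(7, Rational(1, 2))))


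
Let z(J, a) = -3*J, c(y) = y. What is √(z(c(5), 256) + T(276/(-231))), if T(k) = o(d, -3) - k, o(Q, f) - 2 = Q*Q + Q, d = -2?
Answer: I*√58135/77 ≈ 3.1313*I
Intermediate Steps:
o(Q, f) = 2 + Q + Q² (o(Q, f) = 2 + (Q*Q + Q) = 2 + (Q² + Q) = 2 + (Q + Q²) = 2 + Q + Q²)
T(k) = 4 - k (T(k) = (2 - 2 + (-2)²) - k = (2 - 2 + 4) - k = 4 - k)
√(z(c(5), 256) + T(276/(-231))) = √(-3*5 + (4 - 276/(-231))) = √(-15 + (4 - 276*(-1)/231)) = √(-15 + (4 - 1*(-92/77))) = √(-15 + (4 + 92/77)) = √(-15 + 400/77) = √(-755/77) = I*√58135/77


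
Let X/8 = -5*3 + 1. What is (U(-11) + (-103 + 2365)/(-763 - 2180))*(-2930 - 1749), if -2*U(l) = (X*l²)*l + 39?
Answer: 684441307921/1962 ≈ 3.4885e+8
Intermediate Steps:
X = -112 (X = 8*(-5*3 + 1) = 8*(-15 + 1) = 8*(-14) = -112)
U(l) = -39/2 + 56*l³ (U(l) = -((-112*l²)*l + 39)/2 = -(-112*l³ + 39)/2 = -(39 - 112*l³)/2 = -39/2 + 56*l³)
(U(-11) + (-103 + 2365)/(-763 - 2180))*(-2930 - 1749) = ((-39/2 + 56*(-11)³) + (-103 + 2365)/(-763 - 2180))*(-2930 - 1749) = ((-39/2 + 56*(-1331)) + 2262/(-2943))*(-4679) = ((-39/2 - 74536) + 2262*(-1/2943))*(-4679) = (-149111/2 - 754/981)*(-4679) = -146279399/1962*(-4679) = 684441307921/1962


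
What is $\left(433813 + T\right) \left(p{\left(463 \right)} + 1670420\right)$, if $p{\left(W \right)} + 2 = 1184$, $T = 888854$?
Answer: $2210972802534$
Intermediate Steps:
$p{\left(W \right)} = 1182$ ($p{\left(W \right)} = -2 + 1184 = 1182$)
$\left(433813 + T\right) \left(p{\left(463 \right)} + 1670420\right) = \left(433813 + 888854\right) \left(1182 + 1670420\right) = 1322667 \cdot 1671602 = 2210972802534$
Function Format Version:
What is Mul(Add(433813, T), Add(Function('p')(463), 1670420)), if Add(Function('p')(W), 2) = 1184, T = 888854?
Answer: 2210972802534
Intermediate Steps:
Function('p')(W) = 1182 (Function('p')(W) = Add(-2, 1184) = 1182)
Mul(Add(433813, T), Add(Function('p')(463), 1670420)) = Mul(Add(433813, 888854), Add(1182, 1670420)) = Mul(1322667, 1671602) = 2210972802534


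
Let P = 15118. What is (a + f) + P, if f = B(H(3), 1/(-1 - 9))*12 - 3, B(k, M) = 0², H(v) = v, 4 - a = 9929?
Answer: 5190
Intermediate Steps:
a = -9925 (a = 4 - 1*9929 = 4 - 9929 = -9925)
B(k, M) = 0
f = -3 (f = 0*12 - 3 = 0 - 3 = -3)
(a + f) + P = (-9925 - 3) + 15118 = -9928 + 15118 = 5190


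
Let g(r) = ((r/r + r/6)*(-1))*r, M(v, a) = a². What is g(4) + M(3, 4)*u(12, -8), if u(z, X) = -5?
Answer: -260/3 ≈ -86.667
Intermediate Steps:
g(r) = r*(-1 - r/6) (g(r) = ((1 + r*(⅙))*(-1))*r = ((1 + r/6)*(-1))*r = (-1 - r/6)*r = r*(-1 - r/6))
g(4) + M(3, 4)*u(12, -8) = -⅙*4*(6 + 4) + 4²*(-5) = -⅙*4*10 + 16*(-5) = -20/3 - 80 = -260/3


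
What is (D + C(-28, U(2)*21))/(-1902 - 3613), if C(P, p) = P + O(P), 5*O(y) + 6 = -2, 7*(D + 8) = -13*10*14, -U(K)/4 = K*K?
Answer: 1488/27575 ≈ 0.053962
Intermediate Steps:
U(K) = -4*K**2 (U(K) = -4*K*K = -4*K**2)
D = -268 (D = -8 + (-13*10*14)/7 = -8 + (-130*14)/7 = -8 + (1/7)*(-1820) = -8 - 260 = -268)
O(y) = -8/5 (O(y) = -6/5 + (1/5)*(-2) = -6/5 - 2/5 = -8/5)
C(P, p) = -8/5 + P (C(P, p) = P - 8/5 = -8/5 + P)
(D + C(-28, U(2)*21))/(-1902 - 3613) = (-268 + (-8/5 - 28))/(-1902 - 3613) = (-268 - 148/5)/(-5515) = -1488/5*(-1/5515) = 1488/27575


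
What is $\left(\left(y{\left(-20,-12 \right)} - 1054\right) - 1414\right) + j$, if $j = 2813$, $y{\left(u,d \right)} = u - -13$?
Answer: $338$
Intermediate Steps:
$y{\left(u,d \right)} = 13 + u$ ($y{\left(u,d \right)} = u + 13 = 13 + u$)
$\left(\left(y{\left(-20,-12 \right)} - 1054\right) - 1414\right) + j = \left(\left(\left(13 - 20\right) - 1054\right) - 1414\right) + 2813 = \left(\left(-7 - 1054\right) - 1414\right) + 2813 = \left(-1061 - 1414\right) + 2813 = -2475 + 2813 = 338$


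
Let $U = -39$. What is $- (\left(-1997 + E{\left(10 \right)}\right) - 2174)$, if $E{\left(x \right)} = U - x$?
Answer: $4220$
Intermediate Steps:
$E{\left(x \right)} = -39 - x$
$- (\left(-1997 + E{\left(10 \right)}\right) - 2174) = - (\left(-1997 - 49\right) - 2174) = - (-2046 - 2174) = \left(-1\right) \left(-4220\right) = 4220$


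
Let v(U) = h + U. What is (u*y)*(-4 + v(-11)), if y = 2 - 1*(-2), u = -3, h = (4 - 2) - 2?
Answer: 180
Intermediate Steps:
h = 0 (h = 2 - 2 = 0)
v(U) = U (v(U) = 0 + U = U)
y = 4 (y = 2 + 2 = 4)
(u*y)*(-4 + v(-11)) = (-3*4)*(-4 - 11) = -12*(-15) = 180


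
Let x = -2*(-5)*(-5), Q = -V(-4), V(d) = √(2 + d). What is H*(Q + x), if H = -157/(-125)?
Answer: -314/5 - 157*I*√2/125 ≈ -62.8 - 1.7763*I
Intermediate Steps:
H = 157/125 (H = -157*(-1/125) = 157/125 ≈ 1.2560)
Q = -I*√2 (Q = -√(2 - 4) = -√(-2) = -I*√2 ≈ -1.4142*I)
x = -50 (x = 10*(-5) = -50)
H*(Q + x) = 157*(-I*√2 - 50)/125 = 157*(-50 - I*√2)/125 = -314/5 - 157*I*√2/125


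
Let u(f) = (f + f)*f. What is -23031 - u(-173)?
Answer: -82889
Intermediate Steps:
u(f) = 2*f**2 (u(f) = (2*f)*f = 2*f**2)
-23031 - u(-173) = -23031 - 2*(-173)**2 = -23031 - 2*29929 = -23031 - 1*59858 = -23031 - 59858 = -82889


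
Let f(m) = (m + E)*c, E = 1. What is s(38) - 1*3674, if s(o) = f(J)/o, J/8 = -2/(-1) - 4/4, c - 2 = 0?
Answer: -69797/19 ≈ -3673.5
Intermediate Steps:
c = 2 (c = 2 + 0 = 2)
J = 8 (J = 8*(-2/(-1) - 4/4) = 8*(-2*(-1) - 4*¼) = 8*(2 - 1) = 8*1 = 8)
f(m) = 2 + 2*m (f(m) = (m + 1)*2 = (1 + m)*2 = 2 + 2*m)
s(o) = 18/o (s(o) = (2 + 2*8)/o = (2 + 16)/o = 18/o)
s(38) - 1*3674 = 18/38 - 1*3674 = 18*(1/38) - 3674 = 9/19 - 3674 = -69797/19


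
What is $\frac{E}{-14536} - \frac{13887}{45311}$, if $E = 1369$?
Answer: $- \frac{263892191}{658640696} \approx -0.40066$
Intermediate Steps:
$\frac{E}{-14536} - \frac{13887}{45311} = \frac{1369}{-14536} - \frac{13887}{45311} = 1369 \left(- \frac{1}{14536}\right) - \frac{13887}{45311} = - \frac{1369}{14536} - \frac{13887}{45311} = - \frac{263892191}{658640696}$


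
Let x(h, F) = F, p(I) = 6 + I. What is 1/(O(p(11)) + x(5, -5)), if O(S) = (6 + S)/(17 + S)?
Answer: -34/147 ≈ -0.23129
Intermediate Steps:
O(S) = (6 + S)/(17 + S)
1/(O(p(11)) + x(5, -5)) = 1/((6 + (6 + 11))/(17 + (6 + 11)) - 5) = 1/((6 + 17)/(17 + 17) - 5) = 1/(23/34 - 5) = 1/(-147/34) = -34/147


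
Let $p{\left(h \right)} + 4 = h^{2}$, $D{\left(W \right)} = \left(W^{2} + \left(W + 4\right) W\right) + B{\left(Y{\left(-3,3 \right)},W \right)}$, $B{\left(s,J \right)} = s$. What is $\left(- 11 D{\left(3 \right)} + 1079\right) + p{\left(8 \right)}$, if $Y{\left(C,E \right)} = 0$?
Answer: $809$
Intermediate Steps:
$D{\left(W \right)} = W^{2} + W \left(4 + W\right)$ ($D{\left(W \right)} = \left(W^{2} + \left(W + 4\right) W\right) + 0 = \left(W^{2} + \left(4 + W\right) W\right) + 0 = \left(W^{2} + W \left(4 + W\right)\right) + 0 = W^{2} + W \left(4 + W\right)$)
$p{\left(h \right)} = -4 + h^{2}$
$\left(- 11 D{\left(3 \right)} + 1079\right) + p{\left(8 \right)} = \left(- 11 \cdot 2 \cdot 3 \left(2 + 3\right) + 1079\right) - \left(4 - 8^{2}\right) = \left(- 11 \cdot 2 \cdot 3 \cdot 5 + 1079\right) + \left(-4 + 64\right) = \left(\left(-11\right) 30 + 1079\right) + 60 = \left(-330 + 1079\right) + 60 = 749 + 60 = 809$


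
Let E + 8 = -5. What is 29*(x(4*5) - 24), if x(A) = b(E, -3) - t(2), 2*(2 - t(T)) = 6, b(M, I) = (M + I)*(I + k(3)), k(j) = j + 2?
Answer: -1595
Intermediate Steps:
E = -13 (E = -8 - 5 = -13)
k(j) = 2 + j
b(M, I) = (5 + I)*(I + M) (b(M, I) = (M + I)*(I + (2 + 3)) = (I + M)*(I + 5) = (I + M)*(5 + I) = (5 + I)*(I + M))
t(T) = -1 (t(T) = 2 - ½*6 = 2 - 3 = -1)
x(A) = -31 (x(A) = ((-3)² + 5*(-3) + 5*(-13) - 3*(-13)) - 1*(-1) = (9 - 15 - 65 + 39) + 1 = -32 + 1 = -31)
29*(x(4*5) - 24) = 29*(-31 - 24) = 29*(-55) = -1595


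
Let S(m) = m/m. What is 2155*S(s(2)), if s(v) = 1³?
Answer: 2155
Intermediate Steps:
s(v) = 1
S(m) = 1
2155*S(s(2)) = 2155*1 = 2155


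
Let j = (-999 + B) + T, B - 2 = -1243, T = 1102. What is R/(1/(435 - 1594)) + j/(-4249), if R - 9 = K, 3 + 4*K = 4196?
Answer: -20826090787/16996 ≈ -1.2254e+6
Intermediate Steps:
B = -1241 (B = 2 - 1243 = -1241)
j = -1138 (j = (-999 - 1241) + 1102 = -2240 + 1102 = -1138)
K = 4193/4 (K = -¾ + (¼)*4196 = -¾ + 1049 = 4193/4 ≈ 1048.3)
R = 4229/4 (R = 9 + 4193/4 = 4229/4 ≈ 1057.3)
R/(1/(435 - 1594)) + j/(-4249) = 4229/(4*(1/(435 - 1594))) - 1138/(-4249) = 4229/(4*(1/(-1159))) - 1138*(-1/4249) = 4229/(4*(-1/1159)) + 1138/4249 = (4229/4)*(-1159) + 1138/4249 = -4901411/4 + 1138/4249 = -20826090787/16996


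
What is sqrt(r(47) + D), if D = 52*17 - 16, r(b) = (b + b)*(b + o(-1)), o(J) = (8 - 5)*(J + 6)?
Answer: 6*sqrt(186) ≈ 81.829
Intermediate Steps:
o(J) = 18 + 3*J (o(J) = 3*(6 + J) = 18 + 3*J)
r(b) = 2*b*(15 + b) (r(b) = (b + b)*(b + (18 + 3*(-1))) = (2*b)*(b + (18 - 3)) = (2*b)*(b + 15) = (2*b)*(15 + b) = 2*b*(15 + b))
D = 868 (D = 884 - 16 = 868)
sqrt(r(47) + D) = sqrt(2*47*(15 + 47) + 868) = sqrt(2*47*62 + 868) = sqrt(5828 + 868) = sqrt(6696) = 6*sqrt(186)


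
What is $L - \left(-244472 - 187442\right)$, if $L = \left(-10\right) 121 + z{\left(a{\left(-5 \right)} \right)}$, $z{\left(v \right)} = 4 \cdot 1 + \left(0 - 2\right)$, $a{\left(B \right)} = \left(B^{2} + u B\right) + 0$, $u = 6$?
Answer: $430706$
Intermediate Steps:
$a{\left(B \right)} = B^{2} + 6 B$ ($a{\left(B \right)} = \left(B^{2} + 6 B\right) + 0 = B^{2} + 6 B$)
$z{\left(v \right)} = 2$ ($z{\left(v \right)} = 4 - 2 = 2$)
$L = -1208$ ($L = \left(-10\right) 121 + 2 = -1210 + 2 = -1208$)
$L - \left(-244472 - 187442\right) = -1208 - \left(-244472 - 187442\right) = -1208 - -431914 = -1208 + 431914 = 430706$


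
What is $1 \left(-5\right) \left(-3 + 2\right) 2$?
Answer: $10$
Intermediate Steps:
$1 \left(-5\right) \left(-3 + 2\right) 2 = - 5 \left(\left(-1\right) 2\right) = \left(-5\right) \left(-2\right) = 10$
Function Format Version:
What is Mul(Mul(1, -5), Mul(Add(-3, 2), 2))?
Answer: 10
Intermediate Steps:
Mul(Mul(1, -5), Mul(Add(-3, 2), 2)) = Mul(-5, Mul(-1, 2)) = Mul(-5, -2) = 10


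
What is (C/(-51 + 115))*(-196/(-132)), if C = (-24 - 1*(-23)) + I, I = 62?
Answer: 2989/2112 ≈ 1.4152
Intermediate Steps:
C = 61 (C = (-24 - 1*(-23)) + 62 = (-24 + 23) + 62 = -1 + 62 = 61)
(C/(-51 + 115))*(-196/(-132)) = (61/(-51 + 115))*(-196/(-132)) = (61/64)*(-196*(-1/132)) = ((1/64)*61)*(49/33) = (61/64)*(49/33) = 2989/2112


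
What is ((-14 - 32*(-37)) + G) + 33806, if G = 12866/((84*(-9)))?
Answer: 1887785/54 ≈ 34959.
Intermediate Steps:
G = -919/54 (G = 12866/(-756) = 12866*(-1/756) = -919/54 ≈ -17.019)
((-14 - 32*(-37)) + G) + 33806 = ((-14 - 32*(-37)) - 919/54) + 33806 = ((-14 + 1184) - 919/54) + 33806 = (1170 - 919/54) + 33806 = 62261/54 + 33806 = 1887785/54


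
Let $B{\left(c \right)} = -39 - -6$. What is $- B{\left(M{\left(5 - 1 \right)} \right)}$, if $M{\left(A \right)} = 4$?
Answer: $33$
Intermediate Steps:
$B{\left(c \right)} = -33$ ($B{\left(c \right)} = -39 + 6 = -33$)
$- B{\left(M{\left(5 - 1 \right)} \right)} = \left(-1\right) \left(-33\right) = 33$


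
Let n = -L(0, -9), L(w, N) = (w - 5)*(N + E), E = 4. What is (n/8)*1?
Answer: -25/8 ≈ -3.1250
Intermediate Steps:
L(w, N) = (-5 + w)*(4 + N) (L(w, N) = (w - 5)*(N + 4) = (-5 + w)*(4 + N))
n = -25 (n = -(-20 - 5*(-9) + 4*0 - 9*0) = -(-20 + 45 + 0 + 0) = -1*25 = -25)
(n/8)*1 = (-25/8)*1 = ((1/8)*(-25))*1 = -25/8*1 = -25/8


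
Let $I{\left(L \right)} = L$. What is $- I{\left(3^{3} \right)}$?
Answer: $-27$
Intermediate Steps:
$- I{\left(3^{3} \right)} = - 3^{3} = \left(-1\right) 27 = -27$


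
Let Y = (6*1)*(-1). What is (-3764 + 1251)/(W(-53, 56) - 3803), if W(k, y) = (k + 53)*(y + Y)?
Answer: 2513/3803 ≈ 0.66079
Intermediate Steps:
Y = -6 (Y = 6*(-1) = -6)
W(k, y) = (-6 + y)*(53 + k) (W(k, y) = (k + 53)*(y - 6) = (53 + k)*(-6 + y) = (-6 + y)*(53 + k))
(-3764 + 1251)/(W(-53, 56) - 3803) = (-3764 + 1251)/((-318 - 6*(-53) + 53*56 - 53*56) - 3803) = -2513/((-318 + 318 + 2968 - 2968) - 3803) = -2513/(0 - 3803) = -2513/(-3803) = -2513*(-1/3803) = 2513/3803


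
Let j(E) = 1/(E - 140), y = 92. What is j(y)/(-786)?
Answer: 1/37728 ≈ 2.6505e-5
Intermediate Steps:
j(E) = 1/(-140 + E)
j(y)/(-786) = 1/((-140 + 92)*(-786)) = -1/786/(-48) = -1/48*(-1/786) = 1/37728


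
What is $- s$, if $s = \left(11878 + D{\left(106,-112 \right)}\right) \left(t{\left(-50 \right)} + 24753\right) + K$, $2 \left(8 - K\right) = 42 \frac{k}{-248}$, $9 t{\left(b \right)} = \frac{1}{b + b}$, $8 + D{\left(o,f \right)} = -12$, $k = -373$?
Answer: $- \frac{16378473877979}{55800} \approx -2.9352 \cdot 10^{8}$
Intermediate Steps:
$D{\left(o,f \right)} = -20$ ($D{\left(o,f \right)} = -8 - 12 = -20$)
$t{\left(b \right)} = \frac{1}{18 b}$ ($t{\left(b \right)} = \frac{1}{9 \left(b + b\right)} = \frac{1}{9 \cdot 2 b} = \frac{\frac{1}{2} \frac{1}{b}}{9} = \frac{1}{18 b}$)
$K = - \frac{5849}{248}$ ($K = 8 - \frac{42 \left(- \frac{373}{-248}\right)}{2} = 8 - \frac{42 \left(\left(-373\right) \left(- \frac{1}{248}\right)\right)}{2} = 8 - \frac{42 \cdot \frac{373}{248}}{2} = 8 - \frac{7833}{248} = - \frac{5849}{248} \approx -23.585$)
$s = \frac{16378473877979}{55800}$ ($s = \left(11878 - 20\right) \left(\frac{1}{18 \left(-50\right)} + 24753\right) - \frac{5849}{248} = 11858 \left(\frac{1}{18} \left(- \frac{1}{50}\right) + 24753\right) - \frac{5849}{248} = 11858 \left(- \frac{1}{900} + 24753\right) - \frac{5849}{248} = 11858 \cdot \frac{22277699}{900} - \frac{5849}{248} = \frac{132084477371}{450} - \frac{5849}{248} = \frac{16378473877979}{55800} \approx 2.9352 \cdot 10^{8}$)
$- s = \left(-1\right) \frac{16378473877979}{55800} = - \frac{16378473877979}{55800}$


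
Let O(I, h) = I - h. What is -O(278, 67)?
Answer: -211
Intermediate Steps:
-O(278, 67) = -(278 - 1*67) = -(278 - 67) = -1*211 = -211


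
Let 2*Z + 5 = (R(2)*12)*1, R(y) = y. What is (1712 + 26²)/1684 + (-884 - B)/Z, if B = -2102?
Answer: 1036899/7999 ≈ 129.63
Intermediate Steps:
Z = 19/2 (Z = -5/2 + ((2*12)*1)/2 = -5/2 + (24*1)/2 = -5/2 + (½)*24 = -5/2 + 12 = 19/2 ≈ 9.5000)
(1712 + 26²)/1684 + (-884 - B)/Z = (1712 + 26²)/1684 + (-884 - 1*(-2102))/(19/2) = (1712 + 676)*(1/1684) + (-884 + 2102)*(2/19) = 2388*(1/1684) + 1218*(2/19) = 597/421 + 2436/19 = 1036899/7999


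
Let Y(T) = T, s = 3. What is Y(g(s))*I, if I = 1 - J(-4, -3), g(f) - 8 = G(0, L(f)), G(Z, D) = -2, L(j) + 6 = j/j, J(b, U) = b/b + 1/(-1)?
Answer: 6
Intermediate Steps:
J(b, U) = 0 (J(b, U) = 1 + 1*(-1) = 1 - 1 = 0)
L(j) = -5 (L(j) = -6 + j/j = -6 + 1 = -5)
g(f) = 6 (g(f) = 8 - 2 = 6)
I = 1 (I = 1 - 1*0 = 1 + 0 = 1)
Y(g(s))*I = 6*1 = 6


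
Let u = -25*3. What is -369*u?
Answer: 27675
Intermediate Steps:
u = -75
-369*u = -369*(-75) = 27675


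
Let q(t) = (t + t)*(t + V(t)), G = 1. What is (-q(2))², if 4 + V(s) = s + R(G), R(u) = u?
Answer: 16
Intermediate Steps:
V(s) = -3 + s (V(s) = -4 + (s + 1) = -4 + (1 + s) = -3 + s)
q(t) = 2*t*(-3 + 2*t) (q(t) = (t + t)*(t + (-3 + t)) = (2*t)*(-3 + 2*t) = 2*t*(-3 + 2*t))
(-q(2))² = (-2*2*(-3 + 2*2))² = (-2*2*(-3 + 4))² = (-2*2)² = (-1*4)² = (-4)² = 16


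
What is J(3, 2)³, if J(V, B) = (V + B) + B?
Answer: 343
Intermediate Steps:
J(V, B) = V + 2*B (J(V, B) = (B + V) + B = V + 2*B)
J(3, 2)³ = (3 + 2*2)³ = (3 + 4)³ = 7³ = 343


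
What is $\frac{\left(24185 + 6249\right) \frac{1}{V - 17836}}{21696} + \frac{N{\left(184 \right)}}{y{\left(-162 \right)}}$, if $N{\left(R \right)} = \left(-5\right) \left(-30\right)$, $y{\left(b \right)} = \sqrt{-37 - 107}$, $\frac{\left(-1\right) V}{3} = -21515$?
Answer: $\frac{15217}{506699232} - \frac{25 i}{2} \approx 3.0032 \cdot 10^{-5} - 12.5 i$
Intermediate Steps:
$V = 64545$ ($V = \left(-3\right) \left(-21515\right) = 64545$)
$y{\left(b \right)} = 12 i$ ($y{\left(b \right)} = \sqrt{-144} = 12 i$)
$N{\left(R \right)} = 150$
$\frac{\left(24185 + 6249\right) \frac{1}{V - 17836}}{21696} + \frac{N{\left(184 \right)}}{y{\left(-162 \right)}} = \frac{\left(24185 + 6249\right) \frac{1}{64545 - 17836}}{21696} + \frac{150}{12 i} = \frac{30434}{46709} \cdot \frac{1}{21696} + 150 \left(- \frac{i}{12}\right) = 30434 \cdot \frac{1}{46709} \cdot \frac{1}{21696} - \frac{25 i}{2} = \frac{30434}{46709} \cdot \frac{1}{21696} - \frac{25 i}{2} = \frac{15217}{506699232} - \frac{25 i}{2}$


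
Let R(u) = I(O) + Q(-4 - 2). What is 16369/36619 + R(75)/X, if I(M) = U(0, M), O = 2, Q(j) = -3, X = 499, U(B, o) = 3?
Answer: 16369/36619 ≈ 0.44701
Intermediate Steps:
I(M) = 3
R(u) = 0 (R(u) = 3 - 3 = 0)
16369/36619 + R(75)/X = 16369/36619 + 0/499 = 16369*(1/36619) + 0*(1/499) = 16369/36619 + 0 = 16369/36619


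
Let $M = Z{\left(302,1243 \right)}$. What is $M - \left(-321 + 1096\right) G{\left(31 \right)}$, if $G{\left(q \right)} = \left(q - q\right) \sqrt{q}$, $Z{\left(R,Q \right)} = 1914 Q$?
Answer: $2379102$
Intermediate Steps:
$G{\left(q \right)} = 0$ ($G{\left(q \right)} = 0 \sqrt{q} = 0$)
$M = 2379102$ ($M = 1914 \cdot 1243 = 2379102$)
$M - \left(-321 + 1096\right) G{\left(31 \right)} = 2379102 - \left(-321 + 1096\right) 0 = 2379102 - 775 \cdot 0 = 2379102 - 0 = 2379102 + 0 = 2379102$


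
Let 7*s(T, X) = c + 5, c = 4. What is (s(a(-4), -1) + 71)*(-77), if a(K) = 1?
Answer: -5566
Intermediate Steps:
s(T, X) = 9/7 (s(T, X) = (4 + 5)/7 = (⅐)*9 = 9/7)
(s(a(-4), -1) + 71)*(-77) = (9/7 + 71)*(-77) = (506/7)*(-77) = -5566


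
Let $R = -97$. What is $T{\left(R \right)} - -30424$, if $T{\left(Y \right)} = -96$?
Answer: $30328$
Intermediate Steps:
$T{\left(R \right)} - -30424 = -96 - -30424 = -96 + 30424 = 30328$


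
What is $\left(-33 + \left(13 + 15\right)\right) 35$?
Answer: $-175$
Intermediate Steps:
$\left(-33 + \left(13 + 15\right)\right) 35 = \left(-33 + 28\right) 35 = \left(-5\right) 35 = -175$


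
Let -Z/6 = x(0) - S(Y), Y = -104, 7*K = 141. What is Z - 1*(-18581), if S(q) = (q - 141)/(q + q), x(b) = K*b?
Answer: 1933159/104 ≈ 18588.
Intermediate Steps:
K = 141/7 (K = (⅐)*141 = 141/7 ≈ 20.143)
x(b) = 141*b/7
S(q) = (-141 + q)/(2*q) (S(q) = (-141 + q)/((2*q)) = (-141 + q)*(1/(2*q)) = (-141 + q)/(2*q))
Z = 735/104 (Z = -6*((141/7)*0 - (-141 - 104)/(2*(-104))) = -6*(0 - (-1)*(-245)/(2*104)) = -6*(0 - 1*245/208) = -6*(0 - 245/208) = -6*(-245/208) = 735/104 ≈ 7.0673)
Z - 1*(-18581) = 735/104 - 1*(-18581) = 735/104 + 18581 = 1933159/104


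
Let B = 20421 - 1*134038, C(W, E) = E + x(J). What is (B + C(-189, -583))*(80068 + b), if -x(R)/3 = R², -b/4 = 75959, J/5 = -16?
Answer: 29850651200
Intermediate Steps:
J = -80 (J = 5*(-16) = -80)
b = -303836 (b = -4*75959 = -303836)
x(R) = -3*R²
C(W, E) = -19200 + E (C(W, E) = E - 3*(-80)² = E - 3*6400 = E - 19200 = -19200 + E)
B = -113617 (B = 20421 - 134038 = -113617)
(B + C(-189, -583))*(80068 + b) = (-113617 + (-19200 - 583))*(80068 - 303836) = (-113617 - 19783)*(-223768) = -133400*(-223768) = 29850651200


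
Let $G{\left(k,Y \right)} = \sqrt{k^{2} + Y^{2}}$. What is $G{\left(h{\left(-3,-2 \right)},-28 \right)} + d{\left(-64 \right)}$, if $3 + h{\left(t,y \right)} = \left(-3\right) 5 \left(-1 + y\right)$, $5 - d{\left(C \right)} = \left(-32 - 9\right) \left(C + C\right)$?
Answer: $-5243 + 14 \sqrt{13} \approx -5192.5$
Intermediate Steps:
$d{\left(C \right)} = 5 + 82 C$ ($d{\left(C \right)} = 5 - \left(-32 - 9\right) \left(C + C\right) = 5 - - 41 \cdot 2 C = 5 - - 82 C = 5 + 82 C$)
$h{\left(t,y \right)} = 12 - 15 y$ ($h{\left(t,y \right)} = -3 + \left(-3\right) 5 \left(-1 + y\right) = -3 - 15 \left(-1 + y\right) = -3 - \left(-15 + 15 y\right) = 12 - 15 y$)
$G{\left(k,Y \right)} = \sqrt{Y^{2} + k^{2}}$
$G{\left(h{\left(-3,-2 \right)},-28 \right)} + d{\left(-64 \right)} = \sqrt{\left(-28\right)^{2} + \left(12 - -30\right)^{2}} + \left(5 + 82 \left(-64\right)\right) = \sqrt{784 + \left(12 + 30\right)^{2}} + \left(5 - 5248\right) = \sqrt{784 + 42^{2}} - 5243 = \sqrt{784 + 1764} - 5243 = \sqrt{2548} - 5243 = 14 \sqrt{13} - 5243 = -5243 + 14 \sqrt{13}$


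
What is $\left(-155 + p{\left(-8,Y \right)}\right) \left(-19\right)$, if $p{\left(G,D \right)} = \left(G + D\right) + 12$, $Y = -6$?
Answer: $2983$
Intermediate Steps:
$p{\left(G,D \right)} = 12 + D + G$ ($p{\left(G,D \right)} = \left(D + G\right) + 12 = 12 + D + G$)
$\left(-155 + p{\left(-8,Y \right)}\right) \left(-19\right) = \left(-155 - 2\right) \left(-19\right) = \left(-157\right) \left(-19\right) = 2983$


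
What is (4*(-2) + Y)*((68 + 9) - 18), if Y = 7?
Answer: -59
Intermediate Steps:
(4*(-2) + Y)*((68 + 9) - 18) = (4*(-2) + 7)*((68 + 9) - 18) = (-8 + 7)*(77 - 18) = -1*59 = -59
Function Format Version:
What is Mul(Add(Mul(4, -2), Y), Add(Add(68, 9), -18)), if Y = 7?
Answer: -59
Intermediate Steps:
Mul(Add(Mul(4, -2), Y), Add(Add(68, 9), -18)) = Mul(Add(Mul(4, -2), 7), Add(Add(68, 9), -18)) = Mul(Add(-8, 7), Add(77, -18)) = Mul(-1, 59) = -59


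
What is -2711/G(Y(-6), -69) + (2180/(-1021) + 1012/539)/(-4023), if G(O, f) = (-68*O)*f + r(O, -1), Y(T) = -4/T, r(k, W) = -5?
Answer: -20207173519/23279844483 ≈ -0.86801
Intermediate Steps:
G(O, f) = -5 - 68*O*f (G(O, f) = (-68*O)*f - 5 = -68*O*f - 5 = -5 - 68*O*f)
-2711/G(Y(-6), -69) + (2180/(-1021) + 1012/539)/(-4023) = -2711/(-5 - 68*(-4/(-6))*(-69)) + (2180/(-1021) + 1012/539)/(-4023) = -2711/(-5 - 68*(-4*(-⅙))*(-69)) + (2180*(-1/1021) + 1012*(1/539))*(-1/4023) = -2711/(-5 - 68*⅔*(-69)) + (-2180/1021 + 92/49)*(-1/4023) = -2711/(-5 + 3128) - 12888/50029*(-1/4023) = -2711/3123 + 1432/22362963 = -20207173519/23279844483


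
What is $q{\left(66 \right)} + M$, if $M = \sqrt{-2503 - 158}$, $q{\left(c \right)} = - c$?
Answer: $-66 + i \sqrt{2661} \approx -66.0 + 51.585 i$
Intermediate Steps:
$M = i \sqrt{2661}$ ($M = \sqrt{-2661} = i \sqrt{2661} \approx 51.585 i$)
$q{\left(66 \right)} + M = \left(-1\right) 66 + i \sqrt{2661} = -66 + i \sqrt{2661}$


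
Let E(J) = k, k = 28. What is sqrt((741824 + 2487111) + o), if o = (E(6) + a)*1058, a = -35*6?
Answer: sqrt(3036379) ≈ 1742.5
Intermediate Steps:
E(J) = 28
a = -210
o = -192556 (o = (28 - 210)*1058 = -182*1058 = -192556)
sqrt((741824 + 2487111) + o) = sqrt((741824 + 2487111) - 192556) = sqrt(3228935 - 192556) = sqrt(3036379)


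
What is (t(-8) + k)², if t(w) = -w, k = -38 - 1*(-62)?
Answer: 1024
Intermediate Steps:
k = 24 (k = -38 + 62 = 24)
(t(-8) + k)² = (-1*(-8) + 24)² = (8 + 24)² = 32² = 1024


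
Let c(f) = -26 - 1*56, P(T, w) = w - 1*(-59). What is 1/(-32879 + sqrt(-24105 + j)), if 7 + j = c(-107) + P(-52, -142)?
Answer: -2989/98277538 - I*sqrt(24277)/1081052918 ≈ -3.0414e-5 - 1.4413e-7*I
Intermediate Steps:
P(T, w) = 59 + w (P(T, w) = w + 59 = 59 + w)
c(f) = -82 (c(f) = -26 - 56 = -82)
j = -172 (j = -7 + (-82 + (59 - 142)) = -7 + (-82 - 83) = -7 - 165 = -172)
1/(-32879 + sqrt(-24105 + j)) = 1/(-32879 + sqrt(-24105 - 172)) = 1/(-32879 + sqrt(-24277)) = 1/(-32879 + I*sqrt(24277))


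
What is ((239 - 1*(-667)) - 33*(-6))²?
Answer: 1218816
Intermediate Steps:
((239 - 1*(-667)) - 33*(-6))² = ((239 + 667) + 198)² = (906 + 198)² = 1104² = 1218816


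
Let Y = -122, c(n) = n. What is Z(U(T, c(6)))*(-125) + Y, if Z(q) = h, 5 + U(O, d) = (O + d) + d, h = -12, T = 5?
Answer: 1378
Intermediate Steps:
U(O, d) = -5 + O + 2*d (U(O, d) = -5 + ((O + d) + d) = -5 + (O + 2*d) = -5 + O + 2*d)
Z(q) = -12
Z(U(T, c(6)))*(-125) + Y = -12*(-125) - 122 = 1500 - 122 = 1378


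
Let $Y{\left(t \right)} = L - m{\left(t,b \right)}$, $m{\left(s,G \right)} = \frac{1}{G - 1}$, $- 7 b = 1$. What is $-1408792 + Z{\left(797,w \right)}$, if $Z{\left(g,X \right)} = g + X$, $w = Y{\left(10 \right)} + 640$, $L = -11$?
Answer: $- \frac{11258921}{8} \approx -1.4074 \cdot 10^{6}$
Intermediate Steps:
$b = - \frac{1}{7}$ ($b = \left(- \frac{1}{7}\right) 1 = - \frac{1}{7} \approx -0.14286$)
$m{\left(s,G \right)} = \frac{1}{-1 + G}$
$Y{\left(t \right)} = - \frac{81}{8}$ ($Y{\left(t \right)} = -11 - \frac{1}{-1 - \frac{1}{7}} = -11 - \frac{1}{- \frac{8}{7}} = -11 - - \frac{7}{8} = -11 + \frac{7}{8} = - \frac{81}{8}$)
$w = \frac{5039}{8}$ ($w = - \frac{81}{8} + 640 = \frac{5039}{8} \approx 629.88$)
$Z{\left(g,X \right)} = X + g$
$-1408792 + Z{\left(797,w \right)} = -1408792 + \left(\frac{5039}{8} + 797\right) = -1408792 + \frac{11415}{8} = - \frac{11258921}{8}$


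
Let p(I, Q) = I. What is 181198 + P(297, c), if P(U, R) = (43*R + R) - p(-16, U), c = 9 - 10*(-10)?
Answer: 186010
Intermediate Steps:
c = 109 (c = 9 + 100 = 109)
P(U, R) = 16 + 44*R (P(U, R) = (43*R + R) - 1*(-16) = 44*R + 16 = 16 + 44*R)
181198 + P(297, c) = 181198 + (16 + 44*109) = 181198 + (16 + 4796) = 181198 + 4812 = 186010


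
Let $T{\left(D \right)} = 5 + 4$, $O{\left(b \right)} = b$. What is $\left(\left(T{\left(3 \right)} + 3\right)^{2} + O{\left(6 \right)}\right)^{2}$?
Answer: $22500$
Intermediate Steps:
$T{\left(D \right)} = 9$
$\left(\left(T{\left(3 \right)} + 3\right)^{2} + O{\left(6 \right)}\right)^{2} = \left(\left(9 + 3\right)^{2} + 6\right)^{2} = \left(12^{2} + 6\right)^{2} = \left(144 + 6\right)^{2} = 150^{2} = 22500$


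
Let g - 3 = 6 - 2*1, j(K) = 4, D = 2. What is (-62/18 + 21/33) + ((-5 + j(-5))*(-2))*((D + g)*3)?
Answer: 5068/99 ≈ 51.192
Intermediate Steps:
g = 7 (g = 3 + (6 - 2*1) = 3 + (6 - 2) = 3 + 4 = 7)
(-62/18 + 21/33) + ((-5 + j(-5))*(-2))*((D + g)*3) = (-62/18 + 21/33) + ((-5 + 4)*(-2))*((2 + 7)*3) = (-62*1/18 + 21*(1/33)) + (-1*(-2))*(9*3) = (-31/9 + 7/11) + 2*27 = -278/99 + 54 = 5068/99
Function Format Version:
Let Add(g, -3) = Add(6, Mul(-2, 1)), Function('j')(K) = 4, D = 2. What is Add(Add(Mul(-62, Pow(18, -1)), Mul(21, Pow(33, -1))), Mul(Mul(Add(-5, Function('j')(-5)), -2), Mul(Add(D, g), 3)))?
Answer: Rational(5068, 99) ≈ 51.192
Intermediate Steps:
g = 7 (g = Add(3, Add(6, Mul(-2, 1))) = Add(3, Add(6, -2)) = Add(3, 4) = 7)
Add(Add(Mul(-62, Pow(18, -1)), Mul(21, Pow(33, -1))), Mul(Mul(Add(-5, Function('j')(-5)), -2), Mul(Add(D, g), 3))) = Add(Add(Mul(-62, Pow(18, -1)), Mul(21, Pow(33, -1))), Mul(Mul(Add(-5, 4), -2), Mul(Add(2, 7), 3))) = Add(Add(Mul(-62, Rational(1, 18)), Mul(21, Rational(1, 33))), Mul(Mul(-1, -2), Mul(9, 3))) = Add(Add(Rational(-31, 9), Rational(7, 11)), Mul(2, 27)) = Add(Rational(-278, 99), 54) = Rational(5068, 99)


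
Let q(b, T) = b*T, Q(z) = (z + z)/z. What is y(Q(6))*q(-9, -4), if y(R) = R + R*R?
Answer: 216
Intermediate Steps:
Q(z) = 2 (Q(z) = (2*z)/z = 2)
y(R) = R + R**2
q(b, T) = T*b
y(Q(6))*q(-9, -4) = (2*(1 + 2))*(-4*(-9)) = (2*3)*36 = 6*36 = 216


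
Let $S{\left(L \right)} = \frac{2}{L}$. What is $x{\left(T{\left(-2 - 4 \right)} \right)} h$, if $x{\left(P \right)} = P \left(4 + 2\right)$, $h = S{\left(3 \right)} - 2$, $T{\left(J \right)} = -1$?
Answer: $8$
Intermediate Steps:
$h = - \frac{4}{3}$ ($h = \frac{2}{3} - 2 = - \frac{4}{3} \approx -1.3333$)
$x{\left(P \right)} = 6 P$ ($x{\left(P \right)} = P 6 = 6 P$)
$x{\left(T{\left(-2 - 4 \right)} \right)} h = 6 \left(-1\right) \left(- \frac{4}{3}\right) = \left(-6\right) \left(- \frac{4}{3}\right) = 8$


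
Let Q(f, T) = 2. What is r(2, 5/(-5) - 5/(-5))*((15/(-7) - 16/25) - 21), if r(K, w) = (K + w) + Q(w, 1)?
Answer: -16648/175 ≈ -95.131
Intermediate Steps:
r(K, w) = 2 + K + w (r(K, w) = (K + w) + 2 = 2 + K + w)
r(2, 5/(-5) - 5/(-5))*((15/(-7) - 16/25) - 21) = (2 + 2 + (5/(-5) - 5/(-5)))*((15/(-7) - 16/25) - 21) = (2 + 2 + (5*(-⅕) - 5*(-⅕)))*((15*(-⅐) - 16*1/25) - 21) = (2 + 2 + (-1 + 1))*((-15/7 - 16/25) - 21) = (2 + 2 + 0)*(-487/175 - 21) = 4*(-4162/175) = -16648/175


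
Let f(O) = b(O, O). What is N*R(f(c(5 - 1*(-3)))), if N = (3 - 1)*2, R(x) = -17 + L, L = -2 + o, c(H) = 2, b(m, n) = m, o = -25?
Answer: -176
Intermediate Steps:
f(O) = O
L = -27 (L = -2 - 25 = -27)
R(x) = -44 (R(x) = -17 - 27 = -44)
N = 4 (N = 2*2 = 4)
N*R(f(c(5 - 1*(-3)))) = 4*(-44) = -176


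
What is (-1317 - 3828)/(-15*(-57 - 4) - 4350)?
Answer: 343/229 ≈ 1.4978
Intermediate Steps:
(-1317 - 3828)/(-15*(-57 - 4) - 4350) = -5145/(-15*(-61) - 4350) = -5145/(915 - 4350) = -5145/(-3435) = -5145*(-1/3435) = 343/229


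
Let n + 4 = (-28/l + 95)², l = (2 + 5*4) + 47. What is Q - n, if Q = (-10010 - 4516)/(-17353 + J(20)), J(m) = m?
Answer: -738016520819/82522413 ≈ -8943.2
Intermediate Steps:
l = 69 (l = (2 + 20) + 47 = 22 + 47 = 69)
n = 42582685/4761 (n = -4 + (-28/69 + 95)² = -4 + (6527/69)² = -4 + 42601729/4761 = 42582685/4761 ≈ 8944.1)
Q = 14526/17333 (Q = (-10010 - 4516)/(-17353 + 20) = -14526/(-17333) = -14526*(-1/17333) = 14526/17333 ≈ 0.83805)
Q - n = 14526/17333 - 1*42582685/4761 = 14526/17333 - 42582685/4761 = -738016520819/82522413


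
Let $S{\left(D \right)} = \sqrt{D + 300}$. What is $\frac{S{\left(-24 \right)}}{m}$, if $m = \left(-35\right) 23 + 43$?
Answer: $- \frac{\sqrt{69}}{381} \approx -0.021802$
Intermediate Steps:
$S{\left(D \right)} = \sqrt{300 + D}$
$m = -762$ ($m = -805 + 43 = -762$)
$\frac{S{\left(-24 \right)}}{m} = \frac{\sqrt{300 - 24}}{-762} = \sqrt{276} \left(- \frac{1}{762}\right) = 2 \sqrt{69} \left(- \frac{1}{762}\right) = - \frac{\sqrt{69}}{381}$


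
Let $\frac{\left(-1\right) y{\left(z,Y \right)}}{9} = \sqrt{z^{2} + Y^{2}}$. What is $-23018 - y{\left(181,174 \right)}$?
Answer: $-23018 + 117 \sqrt{373} \approx -20758.0$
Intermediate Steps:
$y{\left(z,Y \right)} = - 9 \sqrt{Y^{2} + z^{2}}$ ($y{\left(z,Y \right)} = - 9 \sqrt{z^{2} + Y^{2}} = - 9 \sqrt{Y^{2} + z^{2}}$)
$-23018 - y{\left(181,174 \right)} = -23018 - - 9 \sqrt{174^{2} + 181^{2}} = -23018 - - 9 \sqrt{30276 + 32761} = -23018 - - 9 \sqrt{63037} = -23018 - - 9 \cdot 13 \sqrt{373} = -23018 - - 117 \sqrt{373} = -23018 + 117 \sqrt{373}$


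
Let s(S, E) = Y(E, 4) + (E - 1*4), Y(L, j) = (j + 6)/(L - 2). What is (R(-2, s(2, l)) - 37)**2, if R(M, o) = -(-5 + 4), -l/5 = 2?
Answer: 1296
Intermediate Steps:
l = -10 (l = -5*2 = -10)
Y(L, j) = (6 + j)/(-2 + L)
s(S, E) = -4 + E + 10/(-2 + E) (s(S, E) = (6 + 4)/(-2 + E) + (E - 1*4) = 10/(-2 + E) + (E - 4) = 10/(-2 + E) + (-4 + E) = -4 + E + 10/(-2 + E))
R(M, o) = 1 (R(M, o) = -1*(-1) = 1)
(R(-2, s(2, l)) - 37)**2 = (1 - 37)**2 = (-36)**2 = 1296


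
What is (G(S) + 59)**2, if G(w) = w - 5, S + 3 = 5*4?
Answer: 5041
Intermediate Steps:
S = 17 (S = -3 + 5*4 = -3 + 20 = 17)
G(w) = -5 + w
(G(S) + 59)**2 = ((-5 + 17) + 59)**2 = (12 + 59)**2 = 71**2 = 5041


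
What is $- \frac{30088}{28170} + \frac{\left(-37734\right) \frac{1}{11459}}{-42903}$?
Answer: $- \frac{273906747874}{256464623835} \approx -1.068$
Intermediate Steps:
$- \frac{30088}{28170} + \frac{\left(-37734\right) \frac{1}{11459}}{-42903} = \left(-30088\right) \frac{1}{28170} + \left(-37734\right) \frac{1}{11459} \left(- \frac{1}{42903}\right) = - \frac{15044}{14085} - - \frac{12578}{163875159} = - \frac{15044}{14085} + \frac{12578}{163875159} = - \frac{273906747874}{256464623835}$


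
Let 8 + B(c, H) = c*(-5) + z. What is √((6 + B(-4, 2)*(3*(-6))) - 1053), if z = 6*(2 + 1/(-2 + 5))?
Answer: I*√1515 ≈ 38.923*I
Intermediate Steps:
z = 14 (z = 6*(2 + 1/3) = 6*(2 + ⅓) = 6*(7/3) = 14)
B(c, H) = 6 - 5*c (B(c, H) = -8 + (c*(-5) + 14) = -8 + (-5*c + 14) = -8 + (14 - 5*c) = 6 - 5*c)
√((6 + B(-4, 2)*(3*(-6))) - 1053) = √((6 + (6 - 5*(-4))*(3*(-6))) - 1053) = √((6 + (6 + 20)*(-18)) - 1053) = √((6 + 26*(-18)) - 1053) = √((6 - 468) - 1053) = √(-462 - 1053) = √(-1515) = I*√1515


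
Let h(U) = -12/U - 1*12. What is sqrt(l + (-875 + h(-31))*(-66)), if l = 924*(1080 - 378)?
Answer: sqrt(679585038)/31 ≈ 840.93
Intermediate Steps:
h(U) = -12 - 12/U (h(U) = -12/U - 12 = -12 - 12/U)
l = 648648 (l = 924*702 = 648648)
sqrt(l + (-875 + h(-31))*(-66)) = sqrt(648648 + (-875 + (-12 - 12/(-31)))*(-66)) = sqrt(648648 + (-875 + (-12 - 12*(-1/31)))*(-66)) = sqrt(648648 + (-875 + (-12 + 12/31))*(-66)) = sqrt(648648 + (-875 - 360/31)*(-66)) = sqrt(648648 - 27485/31*(-66)) = sqrt(648648 + 1814010/31) = sqrt(21922098/31) = sqrt(679585038)/31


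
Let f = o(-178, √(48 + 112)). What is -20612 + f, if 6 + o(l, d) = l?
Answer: -20796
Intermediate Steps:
o(l, d) = -6 + l
f = -184 (f = -6 - 178 = -184)
-20612 + f = -20612 - 184 = -20796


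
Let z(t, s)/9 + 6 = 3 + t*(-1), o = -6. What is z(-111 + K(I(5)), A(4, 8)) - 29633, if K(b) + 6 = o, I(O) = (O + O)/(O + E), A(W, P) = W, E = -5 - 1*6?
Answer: -28553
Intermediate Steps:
E = -11 (E = -5 - 6 = -11)
I(O) = 2*O/(-11 + O) (I(O) = (O + O)/(O - 11) = (2*O)/(-11 + O) = 2*O/(-11 + O))
K(b) = -12 (K(b) = -6 - 6 = -12)
z(t, s) = -27 - 9*t (z(t, s) = -54 + 9*(3 + t*(-1)) = -54 + 9*(3 - t) = -54 + (27 - 9*t) = -27 - 9*t)
z(-111 + K(I(5)), A(4, 8)) - 29633 = (-27 - 9*(-111 - 12)) - 29633 = (-27 - 9*(-123)) - 29633 = (-27 + 1107) - 29633 = 1080 - 29633 = -28553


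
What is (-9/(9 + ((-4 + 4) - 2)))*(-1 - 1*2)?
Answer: 27/7 ≈ 3.8571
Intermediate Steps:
(-9/(9 + ((-4 + 4) - 2)))*(-1 - 1*2) = (-9/(9 + (0 - 2)))*(-1 - 2) = (-9/(9 - 2))*(-3) = (-9/7)*(-3) = ((⅐)*(-9))*(-3) = -9/7*(-3) = 27/7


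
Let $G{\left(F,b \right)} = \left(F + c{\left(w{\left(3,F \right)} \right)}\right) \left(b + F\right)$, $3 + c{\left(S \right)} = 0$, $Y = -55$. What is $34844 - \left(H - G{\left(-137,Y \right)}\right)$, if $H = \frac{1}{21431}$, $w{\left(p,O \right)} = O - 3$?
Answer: $\frac{1322807043}{21431} \approx 61724.0$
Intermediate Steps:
$w{\left(p,O \right)} = -3 + O$
$c{\left(S \right)} = -3$ ($c{\left(S \right)} = -3 + 0 = -3$)
$G{\left(F,b \right)} = \left(-3 + F\right) \left(F + b\right)$ ($G{\left(F,b \right)} = \left(F - 3\right) \left(b + F\right) = \left(-3 + F\right) \left(F + b\right)$)
$H = \frac{1}{21431} \approx 4.6661 \cdot 10^{-5}$
$34844 - \left(H - G{\left(-137,Y \right)}\right) = 34844 - \left(\frac{1}{21431} - \left(\left(-137\right)^{2} - -411 - -165 - -7535\right)\right) = 34844 - \left(\frac{1}{21431} - \left(18769 + 411 + 165 + 7535\right)\right) = 34844 - \left(\frac{1}{21431} - 26880\right) = 34844 - - \frac{576065279}{21431} = 34844 + \frac{576065279}{21431} = \frac{1322807043}{21431}$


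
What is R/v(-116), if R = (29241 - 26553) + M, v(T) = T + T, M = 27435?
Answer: -30123/232 ≈ -129.84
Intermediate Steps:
v(T) = 2*T
R = 30123 (R = (29241 - 26553) + 27435 = 2688 + 27435 = 30123)
R/v(-116) = 30123/((2*(-116))) = 30123/(-232) = 30123*(-1/232) = -30123/232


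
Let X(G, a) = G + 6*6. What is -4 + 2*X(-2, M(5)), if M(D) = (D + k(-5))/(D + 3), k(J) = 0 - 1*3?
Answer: 64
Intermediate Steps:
k(J) = -3 (k(J) = 0 - 3 = -3)
M(D) = (-3 + D)/(3 + D) (M(D) = (D - 3)/(D + 3) = (-3 + D)/(3 + D))
X(G, a) = 36 + G (X(G, a) = G + 36 = 36 + G)
-4 + 2*X(-2, M(5)) = -4 + 2*(36 - 2) = -4 + 2*34 = -4 + 68 = 64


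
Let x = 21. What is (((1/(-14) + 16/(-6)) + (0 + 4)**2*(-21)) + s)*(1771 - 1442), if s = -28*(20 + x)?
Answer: -2934821/6 ≈ -4.8914e+5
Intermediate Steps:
s = -1148 (s = -28*(20 + 21) = -28*41 = -1148)
(((1/(-14) + 16/(-6)) + (0 + 4)**2*(-21)) + s)*(1771 - 1442) = (((1/(-14) + 16/(-6)) + (0 + 4)**2*(-21)) - 1148)*(1771 - 1442) = (((1*(-1/14) + 16*(-1/6)) + 4**2*(-21)) - 1148)*329 = (((-1/14 - 8/3) + 16*(-21)) - 1148)*329 = ((-115/42 - 336) - 1148)*329 = (-14227/42 - 1148)*329 = -62443/42*329 = -2934821/6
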